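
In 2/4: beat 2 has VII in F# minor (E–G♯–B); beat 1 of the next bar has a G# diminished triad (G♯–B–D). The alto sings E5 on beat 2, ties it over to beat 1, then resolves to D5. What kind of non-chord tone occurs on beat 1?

The harmony at that moment is G♯ diminished triad (G♯, B, D); E5 is not a chord tone.
It is held over (the same pitch as the preceding E5) and left by step down to D5.
Held over from the previous chord and resolving down by step — a suspension.

Suspension.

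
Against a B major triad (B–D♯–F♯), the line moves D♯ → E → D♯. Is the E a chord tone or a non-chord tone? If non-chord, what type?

The harmony at that moment is B major triad (B, D♯, F♯); E is not a chord tone.
It is approached by step up from D♯ and left by step down to D♯.
Step away and step back to the same note — a neighbor tone (upper neighbor).

Non-chord tone — a neighbor tone.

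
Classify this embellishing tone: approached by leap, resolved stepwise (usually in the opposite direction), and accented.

Approach: by leap. Departure: by step. Metric position: strong.
Leap in, step out, in a metrically strong position — an appoggiatura. (It is the mirror image of the escape tone, which steps in and leaps out from a weak position.)

Appoggiatura.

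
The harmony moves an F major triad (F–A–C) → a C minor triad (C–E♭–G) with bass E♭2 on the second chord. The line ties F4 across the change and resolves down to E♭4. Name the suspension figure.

9–8 suspension.

At the second chord the bass is E♭2. The suspended F4 lies a ninth above the bass; after resolving down by step to E♭4, the interval above the bass becomes an octave.
Suspension figures are named by those two intervals: 9–8.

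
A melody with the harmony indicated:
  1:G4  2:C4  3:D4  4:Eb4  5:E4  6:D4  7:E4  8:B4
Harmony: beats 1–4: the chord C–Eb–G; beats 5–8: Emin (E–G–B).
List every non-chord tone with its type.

The harmony at that moment is C minor triad (C, Eb, G); D4 is not a chord tone.
It is approached by step up from C4 and left by step up to Eb4.
Step in, step out in the same direction — a passing tone.
The harmony at that moment is E minor triad (E, G, B); D4 is not a chord tone.
It is approached by step down from E4 and left by step up to E4.
Step away and step back to the same note — a neighbor tone (lower neighbor).

D4 (beat 3) — passing tone; D4 (beat 6) — neighbor tone.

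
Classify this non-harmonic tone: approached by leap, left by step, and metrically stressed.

Approach: by leap. Departure: by step. Metric position: strong.
Leap in, step out, in a metrically strong position — an appoggiatura. (It is the mirror image of the escape tone, which steps in and leaps out from a weak position.)

Appoggiatura.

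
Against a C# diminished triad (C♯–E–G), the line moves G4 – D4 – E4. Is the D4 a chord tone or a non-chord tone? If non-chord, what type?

Non-chord tone — an appoggiatura.

The harmony at that moment is C♯ diminished triad (C♯, E, G); D4 is not a chord tone.
It is approached by leap down from G4 and left by step up to E4.
Leap in, step out — an appoggiatura.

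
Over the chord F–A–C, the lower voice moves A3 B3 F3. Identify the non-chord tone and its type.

B3 is an escape tone.

The harmony at that moment is F major triad (F, A, C); B3 is not a chord tone.
It is approached by step up from A3 and left by leap down to F3.
Step in, leap out — an escape tone.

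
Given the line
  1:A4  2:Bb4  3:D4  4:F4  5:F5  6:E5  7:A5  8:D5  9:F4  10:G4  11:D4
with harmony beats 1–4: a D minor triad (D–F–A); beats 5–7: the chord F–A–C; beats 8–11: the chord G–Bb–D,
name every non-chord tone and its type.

Bb4 (beat 2) — escape tone; E5 (beat 6) — escape tone; F4 (beat 9) — appoggiatura.

The harmony at that moment is D minor triad (D, F, A); Bb4 is not a chord tone.
It is approached by step up from A4 and left by leap down to D4.
Step in, leap out — an escape tone.
The harmony at that moment is F major triad (F, A, C); E5 is not a chord tone.
It is approached by step down from F5 and left by leap up to A5.
Step in, leap out — an escape tone.
The harmony at that moment is G minor triad (G, Bb, D); F4 is not a chord tone.
It is approached by leap down from D5 and left by step up to G4.
Leap in, step out — an appoggiatura.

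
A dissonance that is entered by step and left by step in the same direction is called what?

Approach: by step. Departure: by step, continuing in the same direction.
Stepwise on both sides with no change of direction means the note fills in the space between two different chord tones — a passing tone. (Had it turned back to its starting note it would be a neighbor tone instead.)

Passing tone.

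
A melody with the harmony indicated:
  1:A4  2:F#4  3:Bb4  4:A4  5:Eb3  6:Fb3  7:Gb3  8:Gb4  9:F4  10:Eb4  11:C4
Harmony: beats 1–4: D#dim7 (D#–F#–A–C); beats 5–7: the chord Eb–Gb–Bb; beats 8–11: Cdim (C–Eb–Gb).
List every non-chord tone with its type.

Bb4 (beat 3) — appoggiatura; Fb3 (beat 6) — passing tone; F4 (beat 9) — passing tone.

The harmony at that moment is D# diminished seventh chord (D#, F#, A, C); Bb4 is not a chord tone.
It is approached by leap up from F#4 and left by step down to A4.
Leap in, step out — an appoggiatura.
The harmony at that moment is Eb minor triad (Eb, Gb, Bb); Fb3 is not a chord tone.
It is approached by step up from Eb3 and left by step up to Gb3.
Step in, step out in the same direction — a passing tone.
The harmony at that moment is C diminished triad (C, Eb, Gb); F4 is not a chord tone.
It is approached by step down from Gb4 and left by step down to Eb4.
Step in, step out in the same direction — a passing tone.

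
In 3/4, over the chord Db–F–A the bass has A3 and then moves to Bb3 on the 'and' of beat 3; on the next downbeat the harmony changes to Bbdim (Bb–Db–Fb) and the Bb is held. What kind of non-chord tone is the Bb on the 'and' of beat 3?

Anticipation.

The harmony at that moment is Db augmented triad (Db, F, A); Bb3 is not a chord tone.
It is approached by step up from A3 and then sustained as the same pitch into the next harmony.
Arriving early and becoming a chord tone when the harmony changes — an anticipation.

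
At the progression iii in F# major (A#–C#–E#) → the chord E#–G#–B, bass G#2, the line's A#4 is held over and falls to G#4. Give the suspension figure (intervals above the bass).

9–8 suspension.

At the second chord the bass is G#2. The suspended A#4 lies a ninth above the bass; after resolving down by step to G#4, the interval above the bass becomes an octave.
Suspension figures are named by those two intervals: 9–8.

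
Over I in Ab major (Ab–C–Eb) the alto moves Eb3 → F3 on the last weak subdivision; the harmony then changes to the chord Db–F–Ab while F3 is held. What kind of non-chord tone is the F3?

F3 is an anticipation.

The harmony at that moment is Ab major triad (Ab, C, Eb); F3 is not a chord tone.
It is approached by step up from Eb3 and then sustained as the same pitch into the next harmony.
Arriving early and becoming a chord tone when the harmony changes — an anticipation.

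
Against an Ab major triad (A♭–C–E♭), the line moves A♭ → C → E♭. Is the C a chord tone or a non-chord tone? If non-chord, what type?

Ab major triad contains A♭, C, E♭; C is the third, so it is a chord tone.

Chord tone (the third of Ab major triad).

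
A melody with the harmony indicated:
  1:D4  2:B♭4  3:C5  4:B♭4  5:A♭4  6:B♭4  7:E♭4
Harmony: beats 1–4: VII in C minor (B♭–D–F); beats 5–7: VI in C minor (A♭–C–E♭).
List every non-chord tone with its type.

C5 (beat 3) — neighbor tone; B♭4 (beat 6) — escape tone.

The harmony at that moment is B♭ major triad (B♭, D, F); C5 is not a chord tone.
It is approached by step up from B♭4 and left by step down to B♭4.
Step away and step back to the same note — a neighbor tone (upper neighbor).
The harmony at that moment is A♭ major triad (A♭, C, E♭); B♭4 is not a chord tone.
It is approached by step up from A♭4 and left by leap down to E♭4.
Step in, leap out — an escape tone.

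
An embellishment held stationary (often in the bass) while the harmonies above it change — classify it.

Pedal tone.

Approach: none. Departure: none — a single pitch is sustained while the chords change around it, passing through harmonies that do not contain it.
No melodic motion at all; the dissonance is created entirely by the moving harmonies against the stationary note — a pedal tone (pedal point).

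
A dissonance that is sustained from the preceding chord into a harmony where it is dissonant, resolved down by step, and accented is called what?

Suspension.

Approach: by preparation — the pitch is first a chord tone, then held (tied or repeated) while the harmony changes under it. Departure: down by step. Metric position: strong.
A prepared dissonance that resolves downward by step — a suspension. (The same figure resolving upward would be a retardation.)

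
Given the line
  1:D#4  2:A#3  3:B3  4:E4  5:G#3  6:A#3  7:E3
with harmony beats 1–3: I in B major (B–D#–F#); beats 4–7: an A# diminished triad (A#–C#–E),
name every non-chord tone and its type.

The harmony at that moment is B major triad (B, D#, F#); A#3 is not a chord tone.
It is approached by leap down from D#4 and left by step up to B3.
Leap in, step out — an appoggiatura.
The harmony at that moment is A# diminished triad (A#, C#, E); G#3 is not a chord tone.
It is approached by leap down from E4 and left by step up to A#3.
Leap in, step out — an appoggiatura.

A#3 (beat 2) — appoggiatura; G#3 (beat 5) — appoggiatura.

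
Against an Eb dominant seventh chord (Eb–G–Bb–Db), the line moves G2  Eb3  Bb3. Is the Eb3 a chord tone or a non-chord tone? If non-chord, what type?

Eb dominant seventh chord contains Eb, G, Bb, Db; Eb is the root, so it is a chord tone.

Chord tone (the root of Eb dominant seventh chord).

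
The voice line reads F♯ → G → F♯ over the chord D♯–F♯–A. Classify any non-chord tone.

G is a neighbor tone.

The harmony at that moment is D♯ diminished triad (D♯, F♯, A); G is not a chord tone.
It is approached by step up from F♯ and left by step down to F♯.
Step away and step back to the same note — a neighbor tone (upper neighbor).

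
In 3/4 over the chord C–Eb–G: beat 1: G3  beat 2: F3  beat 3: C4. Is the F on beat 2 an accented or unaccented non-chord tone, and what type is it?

The harmony at that moment is C minor triad (C, Eb, G); F3 is not a chord tone.
It is approached by step down from G3 and left by leap up to C4.
Step in, leap out — an escape tone.
It falls on a weak beat, so it is unaccented.

Unaccented escape tone.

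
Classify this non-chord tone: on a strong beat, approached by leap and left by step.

Appoggiatura.

Approach: by leap. Departure: by step. Metric position: strong.
Leap in, step out, in a metrically strong position — an appoggiatura. (It is the mirror image of the escape tone, which steps in and leaps out from a weak position.)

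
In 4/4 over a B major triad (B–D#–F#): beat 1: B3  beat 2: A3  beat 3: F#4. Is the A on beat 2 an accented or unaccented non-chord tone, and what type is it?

The harmony at that moment is B major triad (B, D#, F#); A3 is not a chord tone.
It is approached by step down from B3 and left by leap up to F#4.
Step in, leap out — an escape tone.
It falls on a weak beat, so it is unaccented.

Unaccented escape tone.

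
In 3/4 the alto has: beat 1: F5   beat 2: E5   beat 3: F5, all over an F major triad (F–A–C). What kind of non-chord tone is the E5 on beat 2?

Lower neighbor tone.

The harmony at that moment is F major triad (F, A, C); E5 is not a chord tone.
It is approached by step down from F5 and left by step up to F5.
Step away and step back to the same note — a neighbor tone (lower neighbor).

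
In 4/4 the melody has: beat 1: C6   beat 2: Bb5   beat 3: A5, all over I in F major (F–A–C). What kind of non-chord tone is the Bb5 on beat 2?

The harmony at that moment is F major triad (F, A, C); Bb5 is not a chord tone.
It is approached by step down from C6 and left by step down to A5.
Step in, step out in the same direction — a passing tone.

Passing tone.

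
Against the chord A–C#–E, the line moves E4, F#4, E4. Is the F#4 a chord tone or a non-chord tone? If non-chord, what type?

Non-chord tone — a neighbor tone.

The harmony at that moment is A major triad (A, C#, E); F#4 is not a chord tone.
It is approached by step up from E4 and left by step down to E4.
Step away and step back to the same note — a neighbor tone (upper neighbor).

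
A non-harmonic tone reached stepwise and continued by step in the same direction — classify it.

Passing tone.

Approach: by step. Departure: by step, continuing in the same direction.
Stepwise on both sides with no change of direction means the note fills in the space between two different chord tones — a passing tone. (Had it turned back to its starting note it would be a neighbor tone instead.)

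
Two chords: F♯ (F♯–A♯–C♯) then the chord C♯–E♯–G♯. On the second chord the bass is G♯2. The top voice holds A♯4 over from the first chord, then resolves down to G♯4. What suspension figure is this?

At the second chord the bass is G♯2. The suspended A♯4 lies a ninth above the bass; after resolving down by step to G♯4, the interval above the bass becomes an octave.
Suspension figures are named by those two intervals: 9–8.

9–8 suspension.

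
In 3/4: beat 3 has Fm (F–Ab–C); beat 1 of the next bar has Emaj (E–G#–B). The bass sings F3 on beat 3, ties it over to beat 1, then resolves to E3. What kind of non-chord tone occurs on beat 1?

The harmony at that moment is E major triad (E, G#, B); F3 is not a chord tone.
It is held over (the same pitch as the preceding F3) and left by step down to E3.
Held over from the previous chord and resolving down by step — a suspension.

Suspension.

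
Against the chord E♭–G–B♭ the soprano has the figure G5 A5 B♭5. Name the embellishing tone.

The harmony at that moment is E♭ major triad (E♭, G, B♭); A5 is not a chord tone.
It is approached by step up from G5 and left by step up to B♭5.
Step in, step out in the same direction — a passing tone.

A5 is a passing tone.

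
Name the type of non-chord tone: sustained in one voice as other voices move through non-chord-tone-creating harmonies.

Pedal tone.

Approach: none. Departure: none — a single pitch is sustained while the chords change around it, passing through harmonies that do not contain it.
No melodic motion at all; the dissonance is created entirely by the moving harmonies against the stationary note — a pedal tone (pedal point).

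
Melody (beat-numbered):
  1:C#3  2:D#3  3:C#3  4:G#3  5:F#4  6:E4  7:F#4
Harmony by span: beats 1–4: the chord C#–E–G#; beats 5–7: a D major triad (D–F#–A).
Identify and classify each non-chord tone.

D#3 (beat 2) — neighbor tone; E4 (beat 6) — neighbor tone.

The harmony at that moment is C# minor triad (C#, E, G#); D#3 is not a chord tone.
It is approached by step up from C#3 and left by step down to C#3.
Step away and step back to the same note — a neighbor tone (upper neighbor).
The harmony at that moment is D major triad (D, F#, A); E4 is not a chord tone.
It is approached by step down from F#4 and left by step up to F#4.
Step away and step back to the same note — a neighbor tone (lower neighbor).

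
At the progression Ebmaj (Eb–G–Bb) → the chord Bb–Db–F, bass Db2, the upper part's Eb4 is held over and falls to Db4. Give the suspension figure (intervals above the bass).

At the second chord the bass is Db2. The suspended Eb4 lies a ninth above the bass; after resolving down by step to Db4, the interval above the bass becomes an octave.
Suspension figures are named by those two intervals: 9–8.

9–8 suspension.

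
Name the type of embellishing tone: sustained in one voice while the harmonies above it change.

Pedal tone.

Approach: none. Departure: none — a single pitch is sustained while the chords change around it, passing through harmonies that do not contain it.
No melodic motion at all; the dissonance is created entirely by the moving harmonies against the stationary note — a pedal tone (pedal point).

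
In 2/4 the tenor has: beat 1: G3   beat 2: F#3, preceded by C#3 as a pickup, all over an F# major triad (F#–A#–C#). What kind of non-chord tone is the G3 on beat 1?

The harmony at that moment is F# major triad (F#, A#, C#); G3 is not a chord tone.
It is approached by leap up from C#3 and left by step down to F#3.
Leap in, step out, metrically accented — an appoggiatura.

Appoggiatura.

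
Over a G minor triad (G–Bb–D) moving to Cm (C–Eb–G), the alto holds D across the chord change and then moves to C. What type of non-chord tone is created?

D is a suspension.

The harmony at that moment is C minor triad (C, Eb, G); D is not a chord tone.
It is held over (the same pitch as the preceding D) and left by step down to C.
Held over from the previous chord and resolving down by step — a suspension.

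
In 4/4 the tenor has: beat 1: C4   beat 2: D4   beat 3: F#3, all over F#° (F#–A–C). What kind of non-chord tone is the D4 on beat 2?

The harmony at that moment is F# diminished triad (F#, A, C); D4 is not a chord tone.
It is approached by step up from C4 and left by leap down to F#3.
Step in, leap out, on a weak beat — an escape tone.

Escape tone.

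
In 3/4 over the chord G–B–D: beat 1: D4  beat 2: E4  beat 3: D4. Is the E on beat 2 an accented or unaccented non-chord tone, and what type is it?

Unaccented neighbor tone.

The harmony at that moment is G major triad (G, B, D); E4 is not a chord tone.
It is approached by step up from D4 and left by step down to D4.
Step away and step back to the same note — a neighbor tone (upper neighbor).
It falls on a weak beat, so it is unaccented.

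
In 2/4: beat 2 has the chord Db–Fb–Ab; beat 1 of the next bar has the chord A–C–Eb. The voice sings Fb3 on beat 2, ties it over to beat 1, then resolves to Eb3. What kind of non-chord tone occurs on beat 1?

Suspension.

The harmony at that moment is A diminished triad (A, C, Eb); Fb3 is not a chord tone.
It is held over (the same pitch as the preceding Fb3) and left by step down to Eb3.
Held over from the previous chord and resolving down by step — a suspension.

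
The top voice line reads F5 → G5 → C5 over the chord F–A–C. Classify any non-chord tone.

The harmony at that moment is F major triad (F, A, C); G5 is not a chord tone.
It is approached by step up from F5 and left by leap down to C5.
Step in, leap out — an escape tone.

G5 is an escape tone.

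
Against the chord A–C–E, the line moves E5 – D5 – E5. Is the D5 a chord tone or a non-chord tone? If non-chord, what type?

Non-chord tone — a neighbor tone.

The harmony at that moment is A minor triad (A, C, E); D5 is not a chord tone.
It is approached by step down from E5 and left by step up to E5.
Step away and step back to the same note — a neighbor tone (lower neighbor).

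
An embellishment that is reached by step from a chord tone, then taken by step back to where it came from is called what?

Neighbor tone.

Approach: by step. Departure: by step in the opposite direction, back to the starting pitch.
Stepwise on both sides but reversing to return to the same chord tone — a neighbor tone. (Had it continued onward in the same direction it would be a passing tone instead.)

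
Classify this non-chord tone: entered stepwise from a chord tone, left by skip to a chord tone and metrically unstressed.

Approach: by step. Departure: by leap. Metric position: weak.
Step in, leap out, from a weak position — an escape tone (échappée). (It is the mirror image of the appoggiatura, which leaps in and steps out on a strong beat.)

Escape tone.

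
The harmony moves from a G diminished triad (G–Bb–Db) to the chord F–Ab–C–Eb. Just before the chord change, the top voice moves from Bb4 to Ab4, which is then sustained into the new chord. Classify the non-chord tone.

The harmony at that moment is G diminished triad (G, Bb, Db); Ab4 is not a chord tone.
It is approached by step down from Bb4 and then sustained as the same pitch into the next harmony.
Arriving early and becoming a chord tone when the harmony changes — an anticipation.

Ab4 is an anticipation.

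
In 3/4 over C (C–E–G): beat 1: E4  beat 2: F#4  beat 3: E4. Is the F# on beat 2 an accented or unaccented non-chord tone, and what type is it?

Unaccented neighbor tone.

The harmony at that moment is C major triad (C, E, G); F#4 is not a chord tone.
It is approached by step up from E4 and left by step down to E4.
Step away and step back to the same note — a neighbor tone (upper neighbor).
It falls on a weak beat, so it is unaccented.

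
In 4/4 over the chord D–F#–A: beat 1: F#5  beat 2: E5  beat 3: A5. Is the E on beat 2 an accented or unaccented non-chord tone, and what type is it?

Unaccented escape tone.

The harmony at that moment is D major triad (D, F#, A); E5 is not a chord tone.
It is approached by step down from F#5 and left by leap up to A5.
Step in, leap out — an escape tone.
It falls on a weak beat, so it is unaccented.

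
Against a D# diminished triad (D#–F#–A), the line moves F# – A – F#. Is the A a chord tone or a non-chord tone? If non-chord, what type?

D# diminished triad contains D#, F#, A; A is the fifth, so it is a chord tone.

Chord tone (the fifth of D# diminished triad).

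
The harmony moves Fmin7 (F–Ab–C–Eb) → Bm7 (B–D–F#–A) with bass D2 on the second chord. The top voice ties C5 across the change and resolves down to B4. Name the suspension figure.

7–6 suspension.

At the second chord the bass is D2. The suspended C5 lies a seventh above the bass; after resolving down by step to B4, the interval above the bass becomes a sixth.
Suspension figures are named by those two intervals: 7–6.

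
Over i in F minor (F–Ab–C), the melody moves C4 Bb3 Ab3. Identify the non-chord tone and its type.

The harmony at that moment is F minor triad (F, Ab, C); Bb3 is not a chord tone.
It is approached by step down from C4 and left by step down to Ab3.
Step in, step out in the same direction — a passing tone.

Bb3 is a passing tone.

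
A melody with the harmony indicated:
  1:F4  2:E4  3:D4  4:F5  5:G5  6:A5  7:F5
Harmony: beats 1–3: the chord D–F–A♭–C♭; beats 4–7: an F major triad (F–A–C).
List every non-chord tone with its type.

The harmony at that moment is D diminished seventh chord (D, F, A♭, C♭); E4 is not a chord tone.
It is approached by step down from F4 and left by step down to D4.
Step in, step out in the same direction — a passing tone.
The harmony at that moment is F major triad (F, A, C); G5 is not a chord tone.
It is approached by step up from F5 and left by step up to A5.
Step in, step out in the same direction — a passing tone.

E4 (beat 2) — passing tone; G5 (beat 5) — passing tone.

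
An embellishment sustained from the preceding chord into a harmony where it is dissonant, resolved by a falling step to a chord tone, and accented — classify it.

Approach: by preparation — the pitch is first a chord tone, then held (tied or repeated) while the harmony changes under it. Departure: down by step. Metric position: strong.
A prepared dissonance that resolves downward by step — a suspension. (The same figure resolving upward would be a retardation.)

Suspension.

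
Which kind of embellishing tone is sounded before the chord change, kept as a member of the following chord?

Approach: ahead of the chord change (typically by step), so it is dissonant against the current harmony. Departure: none — the same pitch is restated or held and is a chord tone of the new harmony.
Dissonant first, consonant once the harmony catches up: the note simply arrives early — an anticipation. (The reverse timing, consonant first and dissonant after the change, would be a suspension or retardation.)

Anticipation.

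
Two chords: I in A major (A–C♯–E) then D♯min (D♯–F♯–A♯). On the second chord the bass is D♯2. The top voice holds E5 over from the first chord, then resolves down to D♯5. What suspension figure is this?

At the second chord the bass is D♯2. The suspended E5 lies a ninth above the bass; after resolving down by step to D♯5, the interval above the bass becomes an octave.
Suspension figures are named by those two intervals: 9–8.

9–8 suspension.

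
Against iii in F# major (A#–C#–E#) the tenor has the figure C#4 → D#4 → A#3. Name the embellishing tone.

D#4 is an escape tone.

The harmony at that moment is A# minor triad (A#, C#, E#); D#4 is not a chord tone.
It is approached by step up from C#4 and left by leap down to A#3.
Step in, leap out — an escape tone.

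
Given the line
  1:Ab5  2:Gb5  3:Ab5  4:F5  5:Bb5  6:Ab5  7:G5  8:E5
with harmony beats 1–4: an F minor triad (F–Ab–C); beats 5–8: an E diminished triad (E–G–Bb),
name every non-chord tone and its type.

The harmony at that moment is F minor triad (F, Ab, C); Gb5 is not a chord tone.
It is approached by step down from Ab5 and left by step up to Ab5.
Step away and step back to the same note — a neighbor tone (lower neighbor).
The harmony at that moment is E diminished triad (E, G, Bb); Ab5 is not a chord tone.
It is approached by step down from Bb5 and left by step down to G5.
Step in, step out in the same direction — a passing tone.

Gb5 (beat 2) — neighbor tone; Ab5 (beat 6) — passing tone.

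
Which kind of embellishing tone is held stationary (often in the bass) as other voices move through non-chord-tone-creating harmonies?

Approach: none. Departure: none — a single pitch is sustained while the chords change around it, passing through harmonies that do not contain it.
No melodic motion at all; the dissonance is created entirely by the moving harmonies against the stationary note — a pedal tone (pedal point).

Pedal tone.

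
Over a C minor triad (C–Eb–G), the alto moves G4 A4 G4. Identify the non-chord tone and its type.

The harmony at that moment is C minor triad (C, Eb, G); A4 is not a chord tone.
It is approached by step up from G4 and left by step down to G4.
Step away and step back to the same note — a neighbor tone (upper neighbor).

A4 is a neighbor tone.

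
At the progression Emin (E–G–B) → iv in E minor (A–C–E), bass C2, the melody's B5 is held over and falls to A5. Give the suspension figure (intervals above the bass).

At the second chord the bass is C2. The suspended B5 lies a seventh above the bass; after resolving down by step to A5, the interval above the bass becomes a sixth.
Suspension figures are named by those two intervals: 7–6.

7–6 suspension.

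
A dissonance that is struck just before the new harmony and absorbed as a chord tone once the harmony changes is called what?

Approach: ahead of the chord change (typically by step), so it is dissonant against the current harmony. Departure: none — the same pitch is restated or held and is a chord tone of the new harmony.
Dissonant first, consonant once the harmony catches up: the note simply arrives early — an anticipation. (The reverse timing, consonant first and dissonant after the change, would be a suspension or retardation.)

Anticipation.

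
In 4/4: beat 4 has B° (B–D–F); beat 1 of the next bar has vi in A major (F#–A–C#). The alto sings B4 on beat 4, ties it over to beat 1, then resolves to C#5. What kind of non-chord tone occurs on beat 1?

The harmony at that moment is F# minor triad (F#, A, C#); B4 is not a chord tone.
It is held over (the same pitch as the preceding B4) and left by step up to C#5.
Held over from the previous chord and resolving up by step — a retardation.

Retardation.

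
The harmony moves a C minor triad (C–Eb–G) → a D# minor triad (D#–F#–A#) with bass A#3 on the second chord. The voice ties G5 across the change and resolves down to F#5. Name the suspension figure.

7–6 suspension.

At the second chord the bass is A#3. The suspended G5 lies a seventh above the bass; after resolving down by step to F#5, the interval above the bass becomes a sixth.
Suspension figures are named by those two intervals: 7–6.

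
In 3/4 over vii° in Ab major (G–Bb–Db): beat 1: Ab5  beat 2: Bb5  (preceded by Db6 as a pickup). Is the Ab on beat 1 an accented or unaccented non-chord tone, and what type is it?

Accented appoggiatura.

The harmony at that moment is G diminished triad (G, Bb, Db); Ab5 is not a chord tone.
It is approached by leap down from Db6 and left by step up to Bb5.
Leap in, step out — an appoggiatura.
It falls on the downbeat, so it is accented.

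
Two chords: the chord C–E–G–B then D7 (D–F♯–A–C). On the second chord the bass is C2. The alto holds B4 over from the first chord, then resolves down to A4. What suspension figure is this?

At the second chord the bass is C2. The suspended B4 lies a seventh above the bass; after resolving down by step to A4, the interval above the bass becomes a sixth.
Suspension figures are named by those two intervals: 7–6.

7–6 suspension.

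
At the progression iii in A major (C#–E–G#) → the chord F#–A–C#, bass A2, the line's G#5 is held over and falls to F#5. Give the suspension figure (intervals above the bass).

At the second chord the bass is A2. The suspended G#5 lies a seventh above the bass; after resolving down by step to F#5, the interval above the bass becomes a sixth.
Suspension figures are named by those two intervals: 7–6.

7–6 suspension.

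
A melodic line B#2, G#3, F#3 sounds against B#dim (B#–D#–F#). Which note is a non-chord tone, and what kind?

The harmony at that moment is B# diminished triad (B#, D#, F#); G#3 is not a chord tone.
It is approached by leap up from B#2 and left by step down to F#3.
Leap in, step out — an appoggiatura.

G#3 is an appoggiatura.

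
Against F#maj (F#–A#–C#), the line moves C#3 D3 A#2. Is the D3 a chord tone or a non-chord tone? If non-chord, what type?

Non-chord tone — an escape tone.

The harmony at that moment is F# major triad (F#, A#, C#); D3 is not a chord tone.
It is approached by step up from C#3 and left by leap down to A#2.
Step in, leap out — an escape tone.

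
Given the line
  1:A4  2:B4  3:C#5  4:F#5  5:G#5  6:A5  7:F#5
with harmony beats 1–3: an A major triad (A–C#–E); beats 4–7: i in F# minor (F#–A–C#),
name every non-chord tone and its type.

The harmony at that moment is A major triad (A, C#, E); B4 is not a chord tone.
It is approached by step up from A4 and left by step up to C#5.
Step in, step out in the same direction — a passing tone.
The harmony at that moment is F# minor triad (F#, A, C#); G#5 is not a chord tone.
It is approached by step up from F#5 and left by step up to A5.
Step in, step out in the same direction — a passing tone.

B4 (beat 2) — passing tone; G#5 (beat 5) — passing tone.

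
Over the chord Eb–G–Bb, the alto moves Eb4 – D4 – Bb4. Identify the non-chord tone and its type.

D4 is an escape tone.

The harmony at that moment is Eb major triad (Eb, G, Bb); D4 is not a chord tone.
It is approached by step down from Eb4 and left by leap up to Bb4.
Step in, leap out — an escape tone.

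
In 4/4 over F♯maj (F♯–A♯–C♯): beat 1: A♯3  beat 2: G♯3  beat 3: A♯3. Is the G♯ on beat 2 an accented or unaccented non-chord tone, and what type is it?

Unaccented neighbor tone.

The harmony at that moment is F♯ major triad (F♯, A♯, C♯); G♯3 is not a chord tone.
It is approached by step down from A♯3 and left by step up to A♯3.
Step away and step back to the same note — a neighbor tone (lower neighbor).
It falls on a weak beat, so it is unaccented.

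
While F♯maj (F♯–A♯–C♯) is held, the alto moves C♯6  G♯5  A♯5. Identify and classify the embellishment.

The harmony at that moment is F♯ major triad (F♯, A♯, C♯); G♯5 is not a chord tone.
It is approached by leap down from C♯6 and left by step up to A♯5.
Leap in, step out — an appoggiatura.

G♯5 is an appoggiatura.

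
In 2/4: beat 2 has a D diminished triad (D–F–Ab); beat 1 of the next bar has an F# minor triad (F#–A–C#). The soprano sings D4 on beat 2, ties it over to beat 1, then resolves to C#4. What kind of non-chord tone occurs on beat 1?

Suspension.

The harmony at that moment is F# minor triad (F#, A, C#); D4 is not a chord tone.
It is held over (the same pitch as the preceding D4) and left by step down to C#4.
Held over from the previous chord and resolving down by step — a suspension.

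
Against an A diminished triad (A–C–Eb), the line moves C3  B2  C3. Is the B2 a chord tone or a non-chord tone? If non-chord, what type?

Non-chord tone — a neighbor tone.

The harmony at that moment is A diminished triad (A, C, Eb); B2 is not a chord tone.
It is approached by step down from C3 and left by step up to C3.
Step away and step back to the same note — a neighbor tone (lower neighbor).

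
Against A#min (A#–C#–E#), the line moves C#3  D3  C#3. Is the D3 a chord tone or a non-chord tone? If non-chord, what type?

The harmony at that moment is A# minor triad (A#, C#, E#); D3 is not a chord tone.
It is approached by step up from C#3 and left by step down to C#3.
Step away and step back to the same note — a neighbor tone (upper neighbor).

Non-chord tone — a neighbor tone.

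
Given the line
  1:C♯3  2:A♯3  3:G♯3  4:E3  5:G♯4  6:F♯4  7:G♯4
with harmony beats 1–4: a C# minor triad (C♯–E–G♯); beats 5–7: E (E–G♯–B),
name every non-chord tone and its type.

The harmony at that moment is C♯ minor triad (C♯, E, G♯); A♯3 is not a chord tone.
It is approached by leap up from C♯3 and left by step down to G♯3.
Leap in, step out — an appoggiatura.
The harmony at that moment is E major triad (E, G♯, B); F♯4 is not a chord tone.
It is approached by step down from G♯4 and left by step up to G♯4.
Step away and step back to the same note — a neighbor tone (lower neighbor).

A♯3 (beat 2) — appoggiatura; F♯4 (beat 6) — neighbor tone.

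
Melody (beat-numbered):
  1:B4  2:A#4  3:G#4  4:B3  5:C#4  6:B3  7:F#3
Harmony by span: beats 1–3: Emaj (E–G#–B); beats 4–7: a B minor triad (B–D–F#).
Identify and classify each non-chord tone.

The harmony at that moment is E major triad (E, G#, B); A#4 is not a chord tone.
It is approached by step down from B4 and left by step down to G#4.
Step in, step out in the same direction — a passing tone.
The harmony at that moment is B minor triad (B, D, F#); C#4 is not a chord tone.
It is approached by step up from B3 and left by step down to B3.
Step away and step back to the same note — a neighbor tone (upper neighbor).

A#4 (beat 2) — passing tone; C#4 (beat 5) — neighbor tone.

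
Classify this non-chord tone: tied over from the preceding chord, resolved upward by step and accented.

Retardation.

Approach: by preparation — the pitch is first a chord tone, then held (tied or repeated) while the harmony changes under it. Departure: up by step. Metric position: strong.
A prepared dissonance that resolves upward by step — a retardation. (The same figure resolving downward would be a suspension.)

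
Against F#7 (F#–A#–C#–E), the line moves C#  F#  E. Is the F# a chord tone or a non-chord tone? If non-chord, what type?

Chord tone (the root of F# dominant seventh chord).

F# dominant seventh chord contains F#, A#, C#, E; F# is the root, so it is a chord tone.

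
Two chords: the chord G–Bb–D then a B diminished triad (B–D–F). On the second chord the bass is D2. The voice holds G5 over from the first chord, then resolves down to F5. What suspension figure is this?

4–3 suspension.

At the second chord the bass is D2. The suspended G5 lies a fourth above the bass; after resolving down by step to F5, the interval above the bass becomes a third.
Suspension figures are named by those two intervals: 4–3.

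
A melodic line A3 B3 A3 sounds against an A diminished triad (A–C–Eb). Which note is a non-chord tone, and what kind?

B3 is a neighbor tone.

The harmony at that moment is A diminished triad (A, C, Eb); B3 is not a chord tone.
It is approached by step up from A3 and left by step down to A3.
Step away and step back to the same note — a neighbor tone (upper neighbor).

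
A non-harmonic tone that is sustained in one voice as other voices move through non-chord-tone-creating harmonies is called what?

Approach: none. Departure: none — a single pitch is sustained while the chords change around it, passing through harmonies that do not contain it.
No melodic motion at all; the dissonance is created entirely by the moving harmonies against the stationary note — a pedal tone (pedal point).

Pedal tone.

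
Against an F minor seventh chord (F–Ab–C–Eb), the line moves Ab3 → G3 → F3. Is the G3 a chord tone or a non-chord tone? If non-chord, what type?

The harmony at that moment is F minor seventh chord (F, Ab, C, Eb); G3 is not a chord tone.
It is approached by step down from Ab3 and left by step down to F3.
Step in, step out in the same direction — a passing tone.

Non-chord tone — a passing tone.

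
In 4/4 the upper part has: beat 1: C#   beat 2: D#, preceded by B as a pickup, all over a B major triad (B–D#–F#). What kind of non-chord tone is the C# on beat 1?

Passing tone.

The harmony at that moment is B major triad (B, D#, F#); C# is not a chord tone.
It is approached by step up from B and left by step up to D#.
Step in, step out in the same direction — a passing tone.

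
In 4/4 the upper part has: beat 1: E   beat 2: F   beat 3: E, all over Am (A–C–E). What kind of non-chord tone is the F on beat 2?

The harmony at that moment is A minor triad (A, C, E); F is not a chord tone.
It is approached by step up from E and left by step down to E.
Step away and step back to the same note — a neighbor tone (upper neighbor).

Upper neighbor tone.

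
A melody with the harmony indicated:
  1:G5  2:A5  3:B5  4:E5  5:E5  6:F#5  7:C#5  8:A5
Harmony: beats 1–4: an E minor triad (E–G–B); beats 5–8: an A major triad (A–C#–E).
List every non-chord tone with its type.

A5 (beat 2) — passing tone; F#5 (beat 6) — escape tone.

The harmony at that moment is E minor triad (E, G, B); A5 is not a chord tone.
It is approached by step up from G5 and left by step up to B5.
Step in, step out in the same direction — a passing tone.
The harmony at that moment is A major triad (A, C#, E); F#5 is not a chord tone.
It is approached by step up from E5 and left by leap down to C#5.
Step in, leap out — an escape tone.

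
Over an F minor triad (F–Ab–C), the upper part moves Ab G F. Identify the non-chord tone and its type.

G is a passing tone.

The harmony at that moment is F minor triad (F, Ab, C); G is not a chord tone.
It is approached by step down from Ab and left by step down to F.
Step in, step out in the same direction — a passing tone.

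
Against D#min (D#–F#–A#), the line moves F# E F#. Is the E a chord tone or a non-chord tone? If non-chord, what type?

The harmony at that moment is D# minor triad (D#, F#, A#); E is not a chord tone.
It is approached by step down from F# and left by step up to F#.
Step away and step back to the same note — a neighbor tone (lower neighbor).

Non-chord tone — a neighbor tone.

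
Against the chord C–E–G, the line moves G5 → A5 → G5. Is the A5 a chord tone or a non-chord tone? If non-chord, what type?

The harmony at that moment is C major triad (C, E, G); A5 is not a chord tone.
It is approached by step up from G5 and left by step down to G5.
Step away and step back to the same note — a neighbor tone (upper neighbor).

Non-chord tone — a neighbor tone.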